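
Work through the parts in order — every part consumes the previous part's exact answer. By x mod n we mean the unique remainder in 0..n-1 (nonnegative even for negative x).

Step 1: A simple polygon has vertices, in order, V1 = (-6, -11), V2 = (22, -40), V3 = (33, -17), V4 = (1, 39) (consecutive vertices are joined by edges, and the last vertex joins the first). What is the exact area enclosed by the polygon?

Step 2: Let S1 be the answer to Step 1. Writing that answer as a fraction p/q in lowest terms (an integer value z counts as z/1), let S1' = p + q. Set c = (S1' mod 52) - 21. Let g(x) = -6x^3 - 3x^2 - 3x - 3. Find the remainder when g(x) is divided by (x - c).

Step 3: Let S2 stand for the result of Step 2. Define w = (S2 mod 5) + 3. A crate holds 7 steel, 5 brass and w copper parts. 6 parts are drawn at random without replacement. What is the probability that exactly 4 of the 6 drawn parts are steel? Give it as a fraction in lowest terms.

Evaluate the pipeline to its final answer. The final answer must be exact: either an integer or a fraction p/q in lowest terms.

Step 1: cross terms: (-6*-40 - 22*-11)=482, (22*-17 - 33*-40)=946, (33*39 - 1*-17)=1304, (1*-11 - -6*39)=223; twice the area = |2955| = 2955; area = 2955/2; answer 2955/2
Step 2: S1 = 2955/2; threaded value p + q = 2957; c = 24; remainder = value at the root: -6*(24)^3 - 3*(24)^2 - 3*(24)^1 - 3 = (-82944) + (-1728) + (-72) + (-3) = -84747; answer -84747
Step 3: S2 = -84747; w = 6; total draws C(18,6) = 18564; favorable C(7,4)*C(11,2) = 1925; P = 275/2652; answer 275/2652

275/2652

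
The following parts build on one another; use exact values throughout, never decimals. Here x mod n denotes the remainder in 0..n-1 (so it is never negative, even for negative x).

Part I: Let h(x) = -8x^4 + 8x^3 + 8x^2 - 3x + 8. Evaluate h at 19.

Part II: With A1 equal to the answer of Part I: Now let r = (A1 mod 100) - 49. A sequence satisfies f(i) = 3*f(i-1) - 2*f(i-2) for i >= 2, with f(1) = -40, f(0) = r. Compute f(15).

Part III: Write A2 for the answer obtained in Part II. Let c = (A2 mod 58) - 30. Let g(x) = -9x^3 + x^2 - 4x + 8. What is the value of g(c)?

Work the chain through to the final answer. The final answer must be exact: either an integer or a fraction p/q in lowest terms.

-4568

Part I: -8*(19)^4 + 8*(19)^3 + 8*(19)^2 - 3*(19)^1 + 8 = (-1042568) + (54872) + (2888) + (-57) + (8) = -984857; answer -984857
Part II: A1 = -984857; r = -6; f(2) = 3*(-40) - 2*(-6) = -108; iterating: f(2)=-108, f(3)=-244, f(4)=-516, f(5)=-1060, f(6)=-2148, f(7)=-4324, f(8)=-8676, f(9)=-17380, f(10)=-34788, f(11)=-69604, f(12)=-139236, f(13)=-278500, f(14)=-557028, f(15)=-1114084; answer -1114084
Part III: A2 = -1114084; c = 8; -9*(8)^3 + 1*(8)^2 - 4*(8)^1 + 8 = (-4608) + (64) + (-32) + (8) = -4568; answer -4568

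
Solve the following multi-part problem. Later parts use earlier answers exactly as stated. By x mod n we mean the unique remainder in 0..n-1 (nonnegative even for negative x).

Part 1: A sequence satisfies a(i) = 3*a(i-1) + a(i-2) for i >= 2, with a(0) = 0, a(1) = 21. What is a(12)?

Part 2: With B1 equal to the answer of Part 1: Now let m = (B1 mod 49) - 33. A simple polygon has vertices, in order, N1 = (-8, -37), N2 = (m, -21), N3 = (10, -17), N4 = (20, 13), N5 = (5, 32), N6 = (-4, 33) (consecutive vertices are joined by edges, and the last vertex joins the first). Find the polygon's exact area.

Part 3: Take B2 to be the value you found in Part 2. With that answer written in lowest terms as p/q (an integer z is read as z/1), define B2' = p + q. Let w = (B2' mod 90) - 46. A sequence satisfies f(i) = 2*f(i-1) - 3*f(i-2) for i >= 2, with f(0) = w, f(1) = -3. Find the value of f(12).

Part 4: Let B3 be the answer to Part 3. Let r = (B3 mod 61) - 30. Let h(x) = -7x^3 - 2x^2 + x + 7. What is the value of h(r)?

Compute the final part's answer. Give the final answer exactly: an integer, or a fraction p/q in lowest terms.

Part 1: a(2) = 3*(21) + 1*(0) = 63; iterating: a(2)=63, a(3)=210, a(4)=693, a(5)=2289, a(6)=7560, a(7)=24969, a(8)=82467, a(9)=272370, a(10)=899577, a(11)=2971101, a(12)=9812880; answer 9812880
Part 2: B1 = 9812880; m = 9; cross terms: (-8*-21 - 9*-37)=501, (9*-17 - 10*-21)=57, (10*13 - 20*-17)=470, (20*32 - 5*13)=575, (5*33 - -4*32)=293, (-4*-37 - -8*33)=412; twice the area = |2308| = 2308; area = 1154; answer 1154
Part 3: B2 = 1154; threaded value p + q = 1155; w = 29; f(2) = 2*(-3) - 3*(29) = -93; iterating: f(2)=-93, f(3)=-177, f(4)=-75, f(5)=381, f(6)=987, f(7)=831, f(8)=-1299, f(9)=-5091, f(10)=-6285, f(11)=2703, f(12)=24261; answer 24261
Part 4: B3 = 24261; r = 14; -7*(14)^3 - 2*(14)^2 + 1*(14)^1 + 7 = (-19208) + (-392) + (14) + (7) = -19579; answer -19579

-19579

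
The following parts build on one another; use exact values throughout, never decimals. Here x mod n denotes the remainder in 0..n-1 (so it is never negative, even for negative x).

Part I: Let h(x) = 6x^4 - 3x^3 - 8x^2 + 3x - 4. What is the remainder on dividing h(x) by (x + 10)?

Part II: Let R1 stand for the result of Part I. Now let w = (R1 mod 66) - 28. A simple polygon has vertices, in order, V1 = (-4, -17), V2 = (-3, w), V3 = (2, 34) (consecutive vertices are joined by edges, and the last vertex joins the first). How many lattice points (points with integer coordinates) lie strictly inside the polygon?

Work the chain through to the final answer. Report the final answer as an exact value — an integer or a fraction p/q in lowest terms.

120

Part I: remainder = value at the root: 6*(-10)^4 - 3*(-10)^3 - 8*(-10)^2 + 3*(-10)^1 - 4 = (60000) + (3000) + (-800) + (-30) + (-4) = 62166; answer 62166
Part II: R1 = 62166; w = 32; cross terms: (-4*32 - -3*-17)=-179, (-3*34 - 2*32)=-166, (2*-17 - -4*34)=102; twice the area = |-243| = 243; area = 243/2; boundary points = 1 + 1 + 3 = 5; strictly interior points = area - boundary/2 + 1 = 120; answer 120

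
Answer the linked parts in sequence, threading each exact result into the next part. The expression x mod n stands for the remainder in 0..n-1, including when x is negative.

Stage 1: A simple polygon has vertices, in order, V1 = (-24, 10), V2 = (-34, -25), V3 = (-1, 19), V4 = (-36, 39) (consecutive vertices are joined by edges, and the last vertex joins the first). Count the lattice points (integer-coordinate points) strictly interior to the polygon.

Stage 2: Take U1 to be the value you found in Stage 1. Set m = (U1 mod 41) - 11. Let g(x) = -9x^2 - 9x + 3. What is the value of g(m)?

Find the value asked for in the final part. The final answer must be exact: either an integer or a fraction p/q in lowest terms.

Stage 1: cross terms: (-24*-25 - -34*10)=940, (-34*19 - -1*-25)=-671, (-1*39 - -36*19)=645, (-36*10 - -24*39)=576; twice the area = |1490| = 1490; area = 745; boundary points = 5 + 11 + 5 + 1 = 22; strictly interior points = area - boundary/2 + 1 = 735; answer 735
Stage 2: U1 = 735; m = 27; -9*(27)^2 - 9*(27)^1 + 3 = (-6561) + (-243) + (3) = -6801; answer -6801

-6801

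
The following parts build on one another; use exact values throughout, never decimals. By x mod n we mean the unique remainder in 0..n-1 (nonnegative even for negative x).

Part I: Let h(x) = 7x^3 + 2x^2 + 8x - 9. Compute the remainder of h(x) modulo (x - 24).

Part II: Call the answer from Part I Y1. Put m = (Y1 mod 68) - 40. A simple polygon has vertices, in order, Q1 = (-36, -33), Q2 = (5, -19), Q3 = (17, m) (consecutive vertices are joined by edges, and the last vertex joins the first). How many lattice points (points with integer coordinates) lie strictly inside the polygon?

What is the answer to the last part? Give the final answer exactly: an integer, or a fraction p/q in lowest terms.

448

Part I: remainder = value at the root: 7*(24)^3 + 2*(24)^2 + 8*(24)^1 - 9 = (96768) + (1152) + (192) + (-9) = 98103; answer 98103
Part II: Y1 = 98103; m = 7; cross terms: (-36*-19 - 5*-33)=849, (5*7 - 17*-19)=358, (17*-33 - -36*7)=-309; twice the area = |898| = 898; area = 449; boundary points = 1 + 2 + 1 = 4; strictly interior points = area - boundary/2 + 1 = 448; answer 448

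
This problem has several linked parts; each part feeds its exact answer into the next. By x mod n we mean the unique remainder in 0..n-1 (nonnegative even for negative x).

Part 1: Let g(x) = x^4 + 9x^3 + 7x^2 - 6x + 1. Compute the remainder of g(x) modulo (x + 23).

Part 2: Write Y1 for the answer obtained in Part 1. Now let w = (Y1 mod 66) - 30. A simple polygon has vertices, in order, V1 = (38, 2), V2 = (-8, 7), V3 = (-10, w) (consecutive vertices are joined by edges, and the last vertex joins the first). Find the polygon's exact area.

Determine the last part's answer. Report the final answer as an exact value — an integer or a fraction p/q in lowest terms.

718

Part 1: remainder = value at the root: 1*(-23)^4 + 9*(-23)^3 + 7*(-23)^2 - 6*(-23)^1 + 1 = (279841) + (-109503) + (3703) + (138) + (1) = 174180; answer 174180
Part 2: Y1 = 174180; w = -24; cross terms: (38*7 - -8*2)=282, (-8*-24 - -10*7)=262, (-10*2 - 38*-24)=892; twice the area = |1436| = 1436; area = 718; answer 718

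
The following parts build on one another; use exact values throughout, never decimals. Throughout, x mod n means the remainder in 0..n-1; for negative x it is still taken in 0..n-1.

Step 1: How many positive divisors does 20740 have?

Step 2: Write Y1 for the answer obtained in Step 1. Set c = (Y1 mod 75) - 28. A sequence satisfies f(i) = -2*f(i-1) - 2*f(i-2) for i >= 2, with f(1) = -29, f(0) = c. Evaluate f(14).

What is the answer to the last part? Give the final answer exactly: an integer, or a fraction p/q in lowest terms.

-4224

Step 1: 20740 = 2^2 * 5 * 17 * 61; number of divisors = (2+1) * (1+1) * (1+1) * (1+1) = 24; answer 24
Step 2: Y1 = 24; c = -4; f(2) = -2*(-29) - 2*(-4) = 66; iterating: f(2)=66, f(3)=-74, f(4)=16, f(5)=116, f(6)=-264, f(7)=296, f(8)=-64, f(9)=-464, f(10)=1056, f(11)=-1184, f(12)=256, f(13)=1856, f(14)=-4224; answer -4224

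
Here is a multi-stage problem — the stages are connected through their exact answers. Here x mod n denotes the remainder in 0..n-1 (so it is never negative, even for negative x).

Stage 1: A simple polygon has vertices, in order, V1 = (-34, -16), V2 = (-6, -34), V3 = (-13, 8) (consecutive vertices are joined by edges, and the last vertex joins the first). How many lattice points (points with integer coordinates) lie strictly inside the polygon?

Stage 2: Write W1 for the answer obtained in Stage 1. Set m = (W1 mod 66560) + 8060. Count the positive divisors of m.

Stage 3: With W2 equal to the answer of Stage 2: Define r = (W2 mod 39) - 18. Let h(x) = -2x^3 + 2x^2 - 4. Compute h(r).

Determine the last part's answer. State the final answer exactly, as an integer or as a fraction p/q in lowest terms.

1616

Stage 1: cross terms: (-34*-34 - -6*-16)=1060, (-6*8 - -13*-34)=-490, (-13*-16 - -34*8)=480; twice the area = |1050| = 1050; area = 525; boundary points = 2 + 7 + 3 = 12; strictly interior points = area - boundary/2 + 1 = 520; answer 520
Stage 2: W1 = 520; m = 8580; 8580 = 2^2 * 3 * 5 * 11 * 13; number of divisors = (2+1) * (1+1) * (1+1) * (1+1) * (1+1) = 48; answer 48
Stage 3: W2 = 48; r = -9; -2*(-9)^3 + 2*(-9)^2 - 4 = (1458) + (162) + (-4) = 1616; answer 1616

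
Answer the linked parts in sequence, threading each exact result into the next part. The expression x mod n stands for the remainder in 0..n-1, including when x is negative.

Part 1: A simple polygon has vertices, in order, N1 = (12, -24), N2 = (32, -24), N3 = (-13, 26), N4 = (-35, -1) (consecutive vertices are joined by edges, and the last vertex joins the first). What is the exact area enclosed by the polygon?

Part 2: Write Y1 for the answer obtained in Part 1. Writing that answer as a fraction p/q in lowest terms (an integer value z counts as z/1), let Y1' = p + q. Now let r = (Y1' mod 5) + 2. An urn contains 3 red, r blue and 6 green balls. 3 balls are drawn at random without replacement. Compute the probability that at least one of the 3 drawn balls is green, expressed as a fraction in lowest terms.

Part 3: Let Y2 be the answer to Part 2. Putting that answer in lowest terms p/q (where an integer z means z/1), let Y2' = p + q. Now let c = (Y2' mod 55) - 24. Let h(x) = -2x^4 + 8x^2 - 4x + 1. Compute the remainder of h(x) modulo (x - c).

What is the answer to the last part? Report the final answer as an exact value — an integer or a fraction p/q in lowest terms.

Part 1: cross terms: (12*-24 - 32*-24)=480, (32*26 - -13*-24)=520, (-13*-1 - -35*26)=923, (-35*-24 - 12*-1)=852; twice the area = |2775| = 2775; area = 2775/2; answer 2775/2
Part 2: Y1 = 2775/2; threaded value p + q = 2777; r = 4; total draws C(13,3) = 286; complement C(7,3) = 35; favorable 286 - 35 = 251; P = 251/286; answer 251/286
Part 3: Y2 = 251/286; threaded value p + q = 537; c = 18; remainder = value at the root: -2*(18)^4 + 8*(18)^2 - 4*(18)^1 + 1 = (-209952) + (2592) + (-72) + (1) = -207431; answer -207431

-207431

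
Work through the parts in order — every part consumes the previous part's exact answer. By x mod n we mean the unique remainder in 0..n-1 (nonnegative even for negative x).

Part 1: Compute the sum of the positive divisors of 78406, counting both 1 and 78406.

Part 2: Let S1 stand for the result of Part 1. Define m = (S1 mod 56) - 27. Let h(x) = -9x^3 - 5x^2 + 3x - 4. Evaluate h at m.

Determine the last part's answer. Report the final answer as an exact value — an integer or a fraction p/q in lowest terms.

Part 1: 78406 = 2 * 197 * 199; sigma = (1 + 2) * (1 + 197) * (1 + 199) = 3 * 198 * 200 = 118800; answer 118800
Part 2: S1 = 118800; m = -3; -9*(-3)^3 - 5*(-3)^2 + 3*(-3)^1 - 4 = (243) + (-45) + (-9) + (-4) = 185; answer 185

185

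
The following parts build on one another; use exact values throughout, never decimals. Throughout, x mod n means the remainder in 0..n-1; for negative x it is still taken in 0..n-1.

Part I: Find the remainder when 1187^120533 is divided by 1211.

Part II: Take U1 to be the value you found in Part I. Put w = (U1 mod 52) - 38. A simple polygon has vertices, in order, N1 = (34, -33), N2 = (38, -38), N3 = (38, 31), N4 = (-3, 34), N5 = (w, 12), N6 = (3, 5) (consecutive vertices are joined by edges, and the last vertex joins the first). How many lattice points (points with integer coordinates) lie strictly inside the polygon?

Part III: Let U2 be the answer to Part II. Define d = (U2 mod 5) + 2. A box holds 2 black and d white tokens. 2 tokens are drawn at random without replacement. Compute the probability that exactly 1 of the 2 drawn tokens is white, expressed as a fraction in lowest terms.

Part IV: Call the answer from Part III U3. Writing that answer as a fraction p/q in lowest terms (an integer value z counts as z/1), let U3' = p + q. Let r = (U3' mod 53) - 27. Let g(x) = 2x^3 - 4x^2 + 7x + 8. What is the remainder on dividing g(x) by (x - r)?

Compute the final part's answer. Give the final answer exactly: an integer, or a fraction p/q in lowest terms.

-11093

Part I: squarings mod 1211: 1187^1=1187, 1187^2=576, 1187^4=1173, 1187^8=233, 1187^16=1005, 1187^32=51, 1187^64=179, 1187^128=555, 1187^256=431, 1187^512=478, 1187^1024=816, 1187^2048=1017, 1187^4096=95, 1187^8192=548, 1187^16384=1187, 1187^32768=576, 1187^65536=1173; 1187^120533 = 1187^1 * 1187^4 * 1187^16 * 1187^64 * 1187^128 * 1187^512 * 1187^1024 * 1187^4096 * 1187^16384 * 1187^32768 * 1187^65536 = 135 (mod 1211); answer 135
Part II: U1 = 135; w = -7; cross terms: (34*-38 - 38*-33)=-38, (38*31 - 38*-38)=2622, (38*34 - -3*31)=1385, (-3*12 - -7*34)=202, (-7*5 - 3*12)=-71, (3*-33 - 34*5)=-269; twice the area = |3831| = 3831; area = 3831/2; boundary points = 1 + 69 + 1 + 2 + 1 + 1 = 75; strictly interior points = area - boundary/2 + 1 = 1879; answer 1879
Part III: U2 = 1879; d = 6; total draws C(8,2) = 28; favorable C(6,1)*C(2,1) = 12; P = 3/7; answer 3/7
Part IV: U3 = 3/7; threaded value p + q = 10; r = -17; remainder = value at the root: 2*(-17)^3 - 4*(-17)^2 + 7*(-17)^1 + 8 = (-9826) + (-1156) + (-119) + (8) = -11093; answer -11093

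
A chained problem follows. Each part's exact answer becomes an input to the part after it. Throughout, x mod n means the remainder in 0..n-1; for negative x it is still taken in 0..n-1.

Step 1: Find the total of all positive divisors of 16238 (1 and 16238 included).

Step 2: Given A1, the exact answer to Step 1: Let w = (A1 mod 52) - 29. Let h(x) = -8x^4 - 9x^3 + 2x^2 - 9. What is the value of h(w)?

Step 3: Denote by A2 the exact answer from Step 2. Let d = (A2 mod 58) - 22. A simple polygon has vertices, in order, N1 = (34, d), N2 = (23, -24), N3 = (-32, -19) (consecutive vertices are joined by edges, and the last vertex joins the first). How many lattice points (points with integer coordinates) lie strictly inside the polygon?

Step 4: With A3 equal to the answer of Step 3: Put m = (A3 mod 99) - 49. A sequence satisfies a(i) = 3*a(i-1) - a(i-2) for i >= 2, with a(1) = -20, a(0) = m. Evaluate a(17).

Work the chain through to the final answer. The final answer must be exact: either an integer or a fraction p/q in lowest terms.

Step 1: 16238 = 2 * 23 * 353; sigma = (1 + 2) * (1 + 23) * (1 + 353) = 3 * 24 * 354 = 25488; answer 25488
Step 2: A1 = 25488; w = -21; -8*(-21)^4 - 9*(-21)^3 + 2*(-21)^2 - 9 = (-1555848) + (83349) + (882) + (-9) = -1471626; answer -1471626
Step 3: A2 = -1471626; d = -14; cross terms: (34*-24 - 23*-14)=-494, (23*-19 - -32*-24)=-1205, (-32*-14 - 34*-19)=1094; twice the area = |-605| = 605; area = 605/2; boundary points = 1 + 5 + 1 = 7; strictly interior points = area - boundary/2 + 1 = 300; answer 300
Step 4: A3 = 300; m = -46; a(2) = 3*(-20) - 1*(-46) = -14; iterating: a(2)=-14, a(3)=-22, a(4)=-52, a(5)=-134, a(6)=-350, a(7)=-916, a(8)=-2398, a(9)=-6278, a(10)=-16436, a(11)=-43030, a(12)=-112654, a(13)=-294932, a(14)=-772142, a(15)=-2021494, a(16)=-5292340, a(17)=-13855526; answer -13855526

-13855526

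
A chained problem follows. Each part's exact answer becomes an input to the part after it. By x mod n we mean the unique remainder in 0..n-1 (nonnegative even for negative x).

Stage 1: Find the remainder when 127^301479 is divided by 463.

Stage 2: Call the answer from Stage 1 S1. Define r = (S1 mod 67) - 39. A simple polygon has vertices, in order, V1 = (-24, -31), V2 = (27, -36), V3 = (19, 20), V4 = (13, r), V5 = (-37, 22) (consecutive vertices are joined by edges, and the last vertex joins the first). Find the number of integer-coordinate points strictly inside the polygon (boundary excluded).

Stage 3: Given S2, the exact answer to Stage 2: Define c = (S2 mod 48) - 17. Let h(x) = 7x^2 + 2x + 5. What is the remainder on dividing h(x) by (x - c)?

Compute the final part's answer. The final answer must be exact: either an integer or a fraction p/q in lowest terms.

4789

Stage 1: squarings mod 463: 127^1=127, 127^2=387, 127^4=220, 127^8=248, 127^16=388, 127^32=69, 127^64=131, 127^128=30, 127^256=437, 127^512=213, 127^1024=458, 127^2048=25, 127^4096=162, 127^8192=316, 127^16384=311, 127^32768=417, 127^65536=264, 127^131072=246, 127^262144=326; 127^301479 = 127^1 * 127^2 * 127^4 * 127^32 * 127^128 * 127^256 * 127^2048 * 127^4096 * 127^32768 * 127^262144 = 80 (mod 463); answer 80
Stage 2: S1 = 80; r = -26; cross terms: (-24*-36 - 27*-31)=1701, (27*20 - 19*-36)=1224, (19*-26 - 13*20)=-754, (13*22 - -37*-26)=-676, (-37*-31 - -24*22)=1675; twice the area = |3170| = 3170; area = 1585; boundary points = 1 + 8 + 2 + 2 + 1 = 14; strictly interior points = area - boundary/2 + 1 = 1579; answer 1579
Stage 3: S2 = 1579; c = 26; remainder = value at the root: 7*(26)^2 + 2*(26)^1 + 5 = (4732) + (52) + (5) = 4789; answer 4789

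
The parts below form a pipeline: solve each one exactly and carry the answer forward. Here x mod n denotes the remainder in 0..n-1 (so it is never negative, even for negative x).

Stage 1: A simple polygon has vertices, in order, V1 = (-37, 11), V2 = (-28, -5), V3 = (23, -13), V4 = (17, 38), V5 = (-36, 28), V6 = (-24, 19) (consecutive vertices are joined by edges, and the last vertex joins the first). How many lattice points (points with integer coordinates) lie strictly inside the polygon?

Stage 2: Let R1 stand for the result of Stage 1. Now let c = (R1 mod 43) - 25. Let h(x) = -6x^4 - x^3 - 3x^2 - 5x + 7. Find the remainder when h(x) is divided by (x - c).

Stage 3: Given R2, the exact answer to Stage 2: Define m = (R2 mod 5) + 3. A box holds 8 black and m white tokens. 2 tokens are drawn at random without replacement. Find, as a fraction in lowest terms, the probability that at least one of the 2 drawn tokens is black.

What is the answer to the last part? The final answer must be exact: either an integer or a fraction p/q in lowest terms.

Stage 1: cross terms: (-37*-5 - -28*11)=493, (-28*-13 - 23*-5)=479, (23*38 - 17*-13)=1095, (17*28 - -36*38)=1844, (-36*19 - -24*28)=-12, (-24*11 - -37*19)=439; twice the area = |4338| = 4338; area = 2169; boundary points = 1 + 1 + 3 + 1 + 3 + 1 = 10; strictly interior points = area - boundary/2 + 1 = 2165; answer 2165
Stage 2: R1 = 2165; c = -10; remainder = value at the root: -6*(-10)^4 - 1*(-10)^3 - 3*(-10)^2 - 5*(-10)^1 + 7 = (-60000) + (1000) + (-300) + (50) + (7) = -59243; answer -59243
Stage 3: R2 = -59243; m = 5; total draws C(13,2) = 78; complement C(5,2) = 10; favorable 78 - 10 = 68; P = 34/39; answer 34/39

34/39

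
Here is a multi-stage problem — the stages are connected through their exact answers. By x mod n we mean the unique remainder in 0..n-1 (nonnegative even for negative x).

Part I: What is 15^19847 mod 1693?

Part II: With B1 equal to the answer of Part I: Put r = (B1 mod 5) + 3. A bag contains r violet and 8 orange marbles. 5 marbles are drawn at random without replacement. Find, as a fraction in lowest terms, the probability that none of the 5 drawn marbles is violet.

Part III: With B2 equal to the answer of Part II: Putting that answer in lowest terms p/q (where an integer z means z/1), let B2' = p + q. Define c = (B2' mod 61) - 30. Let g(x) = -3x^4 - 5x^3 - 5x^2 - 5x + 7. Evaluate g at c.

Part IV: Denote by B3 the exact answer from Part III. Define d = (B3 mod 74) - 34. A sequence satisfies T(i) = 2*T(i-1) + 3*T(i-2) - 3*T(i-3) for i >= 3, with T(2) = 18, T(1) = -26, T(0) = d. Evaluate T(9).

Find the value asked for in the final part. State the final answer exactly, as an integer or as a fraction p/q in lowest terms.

Part I: squarings mod 1693: 15^1=15, 15^2=225, 15^4=1528, 15^8=137, 15^16=146, 15^32=1000, 15^64=1130, 15^128=378, 15^256=672, 15^512=1246, 15^1024=35, 15^2048=1225, 15^4096=627, 15^8192=353, 15^16384=1020; 15^19847 = 15^1 * 15^2 * 15^4 * 15^128 * 15^256 * 15^1024 * 15^2048 * 15^16384 = 822 (mod 1693); answer 822
Part II: B1 = 822; r = 5; total draws C(13,5) = 1287; favorable C(8,5) = 56; P = 56/1287; answer 56/1287
Part III: B2 = 56/1287; threaded value p + q = 1343; c = -29; -3*(-29)^4 - 5*(-29)^3 - 5*(-29)^2 - 5*(-29)^1 + 7 = (-2121843) + (121945) + (-4205) + (145) + (7) = -2003951; answer -2003951
Part IV: B3 = -2003951; d = 9; T(3) = 2*(18) + 3*(-26) - 3*(9) = -69; iterating: T(3)=-69, T(4)=-6, T(5)=-273, T(6)=-357, T(7)=-1515, T(8)=-3282, T(9)=-10038; answer -10038

-10038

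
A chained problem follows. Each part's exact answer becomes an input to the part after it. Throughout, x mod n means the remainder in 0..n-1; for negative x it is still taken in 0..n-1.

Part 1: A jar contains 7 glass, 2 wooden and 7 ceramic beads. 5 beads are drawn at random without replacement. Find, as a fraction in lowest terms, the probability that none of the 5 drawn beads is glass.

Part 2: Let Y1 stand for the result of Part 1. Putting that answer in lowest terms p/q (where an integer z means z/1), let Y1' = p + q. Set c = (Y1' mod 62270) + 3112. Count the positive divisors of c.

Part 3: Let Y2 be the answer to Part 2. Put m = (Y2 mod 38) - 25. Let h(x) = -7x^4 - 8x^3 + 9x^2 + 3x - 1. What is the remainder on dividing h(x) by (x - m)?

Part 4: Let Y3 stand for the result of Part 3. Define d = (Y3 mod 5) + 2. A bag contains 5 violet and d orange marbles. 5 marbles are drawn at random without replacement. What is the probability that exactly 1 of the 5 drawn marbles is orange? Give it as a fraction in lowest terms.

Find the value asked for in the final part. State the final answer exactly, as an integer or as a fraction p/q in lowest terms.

Part 1: total draws C(16,5) = 4368; favorable C(9,5) = 126; P = 3/104; answer 3/104
Part 2: Y1 = 3/104; threaded value p + q = 107; c = 3219; 3219 = 3 * 29 * 37; number of divisors = (1+1) * (1+1) * (1+1) = 8; answer 8
Part 3: Y2 = 8; m = -17; remainder = value at the root: -7*(-17)^4 - 8*(-17)^3 + 9*(-17)^2 + 3*(-17)^1 - 1 = (-584647) + (39304) + (2601) + (-51) + (-1) = -542794; answer -542794
Part 4: Y3 = -542794; d = 3; total draws C(8,5) = 56; favorable C(3,1)*C(5,4) = 15; P = 15/56; answer 15/56

15/56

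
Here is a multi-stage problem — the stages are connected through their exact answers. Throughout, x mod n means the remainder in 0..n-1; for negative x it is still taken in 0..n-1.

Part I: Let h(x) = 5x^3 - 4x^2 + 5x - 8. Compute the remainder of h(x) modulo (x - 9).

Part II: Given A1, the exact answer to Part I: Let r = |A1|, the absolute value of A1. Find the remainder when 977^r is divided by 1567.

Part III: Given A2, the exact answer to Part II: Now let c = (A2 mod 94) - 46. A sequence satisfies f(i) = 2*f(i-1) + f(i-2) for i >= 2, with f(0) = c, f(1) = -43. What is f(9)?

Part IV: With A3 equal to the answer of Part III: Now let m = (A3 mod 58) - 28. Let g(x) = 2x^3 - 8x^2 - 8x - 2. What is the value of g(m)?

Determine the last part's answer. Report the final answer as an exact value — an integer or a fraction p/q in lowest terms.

Part I: remainder = value at the root: 5*(9)^3 - 4*(9)^2 + 5*(9)^1 - 8 = (3645) + (-324) + (45) + (-8) = 3358; answer 3358
Part II: A1 = 3358; r = 3358; squarings mod 1567: 977^1=977, 977^2=226, 977^4=932, 977^8=506, 977^16=615, 977^32=578, 977^64=313, 977^128=815, 977^256=1384, 977^512=582, 977^1024=252, 977^2048=824; 977^3358 = 977^2 * 977^4 * 977^8 * 977^16 * 977^256 * 977^1024 * 977^2048 = 64 (mod 1567); answer 64
Part III: A2 = 64; c = 18; f(2) = 2*(-43) + 1*(18) = -68; iterating: f(2)=-68, f(3)=-179, f(4)=-426, f(5)=-1031, f(6)=-2488, f(7)=-6007, f(8)=-14502, f(9)=-35011; answer -35011
Part IV: A3 = -35011; m = -7; 2*(-7)^3 - 8*(-7)^2 - 8*(-7)^1 - 2 = (-686) + (-392) + (56) + (-2) = -1024; answer -1024

-1024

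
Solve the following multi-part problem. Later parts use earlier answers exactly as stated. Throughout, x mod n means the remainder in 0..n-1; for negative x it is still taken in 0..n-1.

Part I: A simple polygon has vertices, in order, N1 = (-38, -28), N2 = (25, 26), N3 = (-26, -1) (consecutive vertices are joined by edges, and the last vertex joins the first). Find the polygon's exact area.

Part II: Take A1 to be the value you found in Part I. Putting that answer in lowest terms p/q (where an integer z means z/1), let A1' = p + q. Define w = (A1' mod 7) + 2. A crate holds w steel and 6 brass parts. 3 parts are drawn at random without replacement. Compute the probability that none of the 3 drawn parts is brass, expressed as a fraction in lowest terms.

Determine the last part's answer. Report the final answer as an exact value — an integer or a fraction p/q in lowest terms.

Part I: cross terms: (-38*26 - 25*-28)=-288, (25*-1 - -26*26)=651, (-26*-28 - -38*-1)=690; twice the area = |1053| = 1053; area = 1053/2; answer 1053/2
Part II: A1 = 1053/2; threaded value p + q = 1055; w = 7; total draws C(13,3) = 286; favorable C(7,3) = 35; P = 35/286; answer 35/286

35/286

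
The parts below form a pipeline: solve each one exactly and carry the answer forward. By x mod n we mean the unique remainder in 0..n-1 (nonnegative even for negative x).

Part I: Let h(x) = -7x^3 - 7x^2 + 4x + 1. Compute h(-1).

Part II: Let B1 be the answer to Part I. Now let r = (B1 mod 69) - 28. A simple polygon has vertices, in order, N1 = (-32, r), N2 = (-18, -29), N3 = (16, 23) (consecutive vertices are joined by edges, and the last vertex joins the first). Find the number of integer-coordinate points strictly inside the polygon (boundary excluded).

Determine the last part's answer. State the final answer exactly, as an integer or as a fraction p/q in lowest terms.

Part I: -7*(-1)^3 - 7*(-1)^2 + 4*(-1)^1 + 1 = (7) + (-7) + (-4) + (1) = -3; answer -3
Part II: B1 = -3; r = 38; cross terms: (-32*-29 - -18*38)=1612, (-18*23 - 16*-29)=50, (16*38 - -32*23)=1344; twice the area = |3006| = 3006; area = 1503; boundary points = 1 + 2 + 3 = 6; strictly interior points = area - boundary/2 + 1 = 1501; answer 1501

1501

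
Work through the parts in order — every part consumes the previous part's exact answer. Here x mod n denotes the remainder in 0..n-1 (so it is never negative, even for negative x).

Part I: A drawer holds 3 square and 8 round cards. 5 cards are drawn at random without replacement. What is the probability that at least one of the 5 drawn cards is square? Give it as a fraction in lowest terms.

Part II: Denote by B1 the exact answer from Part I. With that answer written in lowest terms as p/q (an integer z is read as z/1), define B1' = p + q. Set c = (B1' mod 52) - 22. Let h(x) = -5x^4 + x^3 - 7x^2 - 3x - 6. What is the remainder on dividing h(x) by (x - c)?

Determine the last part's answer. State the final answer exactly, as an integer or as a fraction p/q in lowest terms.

-106386

Part I: total draws C(11,5) = 462; complement C(8,5) = 56; favorable 462 - 56 = 406; P = 29/33; answer 29/33
Part II: B1 = 29/33; threaded value p + q = 62; c = -12; remainder = value at the root: -5*(-12)^4 + 1*(-12)^3 - 7*(-12)^2 - 3*(-12)^1 - 6 = (-103680) + (-1728) + (-1008) + (36) + (-6) = -106386; answer -106386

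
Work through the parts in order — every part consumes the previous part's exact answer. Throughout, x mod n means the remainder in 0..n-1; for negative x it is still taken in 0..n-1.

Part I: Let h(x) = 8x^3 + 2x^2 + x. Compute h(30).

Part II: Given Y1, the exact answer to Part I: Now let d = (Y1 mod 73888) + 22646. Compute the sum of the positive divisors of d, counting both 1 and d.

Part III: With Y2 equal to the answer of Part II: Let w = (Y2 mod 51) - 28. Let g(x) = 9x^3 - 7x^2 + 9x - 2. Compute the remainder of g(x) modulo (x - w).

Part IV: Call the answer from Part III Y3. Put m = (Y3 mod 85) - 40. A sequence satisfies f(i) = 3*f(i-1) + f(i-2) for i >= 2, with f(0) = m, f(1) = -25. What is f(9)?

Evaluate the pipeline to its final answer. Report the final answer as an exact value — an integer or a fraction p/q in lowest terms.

-194659

Part I: 8*(30)^3 + 2*(30)^2 + 1*(30)^1 = (216000) + (1800) + (30) = 217830; answer 217830
Part II: Y1 = 217830; d = 92700; 92700 = 2^2 * 3^2 * 5^2 * 103; sigma = (1 + 2 + 4) * (1 + 3 + 9) * (1 + 5 + 25) * (1 + 103) = 7 * 13 * 31 * 104 = 293384; answer 293384
Part III: Y2 = 293384; w = 4; remainder = value at the root: 9*(4)^3 - 7*(4)^2 + 9*(4)^1 - 2 = (576) + (-112) + (36) + (-2) = 498; answer 498
Part IV: Y3 = 498; m = 33; f(2) = 3*(-25) + 1*(33) = -42; iterating: f(2)=-42, f(3)=-151, f(4)=-495, f(5)=-1636, f(6)=-5403, f(7)=-17845, f(8)=-58938, f(9)=-194659; answer -194659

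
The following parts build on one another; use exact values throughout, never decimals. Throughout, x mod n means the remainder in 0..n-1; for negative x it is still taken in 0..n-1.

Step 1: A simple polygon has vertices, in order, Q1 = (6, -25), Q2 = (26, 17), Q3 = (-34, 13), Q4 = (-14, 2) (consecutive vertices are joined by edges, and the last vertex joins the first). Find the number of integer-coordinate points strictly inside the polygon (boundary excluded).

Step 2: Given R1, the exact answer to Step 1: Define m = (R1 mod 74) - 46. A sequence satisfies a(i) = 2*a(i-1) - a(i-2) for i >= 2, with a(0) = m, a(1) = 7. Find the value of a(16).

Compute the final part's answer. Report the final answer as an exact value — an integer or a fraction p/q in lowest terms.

Step 1: cross terms: (6*17 - 26*-25)=752, (26*13 - -34*17)=916, (-34*2 - -14*13)=114, (-14*-25 - 6*2)=338; twice the area = |2120| = 2120; area = 1060; boundary points = 2 + 4 + 1 + 1 = 8; strictly interior points = area - boundary/2 + 1 = 1057; answer 1057
Step 2: R1 = 1057; m = -25; a(2) = 2*(7) - 1*(-25) = 39; iterating: a(2)=39, a(3)=71, a(4)=103, a(5)=135, a(6)=167, a(7)=199, a(8)=231, a(9)=263, a(10)=295, a(11)=327, a(12)=359, a(13)=391, a(14)=423, a(15)=455, a(16)=487; answer 487

487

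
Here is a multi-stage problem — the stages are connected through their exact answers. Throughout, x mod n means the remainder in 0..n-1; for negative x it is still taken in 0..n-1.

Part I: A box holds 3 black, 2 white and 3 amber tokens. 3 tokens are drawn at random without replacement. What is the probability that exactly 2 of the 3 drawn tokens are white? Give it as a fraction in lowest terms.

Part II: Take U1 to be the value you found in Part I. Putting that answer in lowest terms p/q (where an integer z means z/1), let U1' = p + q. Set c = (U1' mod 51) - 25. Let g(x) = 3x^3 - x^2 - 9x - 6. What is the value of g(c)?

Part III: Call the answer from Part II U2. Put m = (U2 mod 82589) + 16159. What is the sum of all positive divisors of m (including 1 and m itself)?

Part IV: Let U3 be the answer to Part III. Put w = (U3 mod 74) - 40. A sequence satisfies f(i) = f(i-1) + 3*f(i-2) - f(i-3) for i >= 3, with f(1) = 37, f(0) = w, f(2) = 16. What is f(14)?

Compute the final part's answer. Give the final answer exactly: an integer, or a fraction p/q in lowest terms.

Part I: total draws C(8,3) = 56; favorable C(2,2)*C(6,1) = 6; P = 3/28; answer 3/28
Part II: U1 = 3/28; threaded value p + q = 31; c = 6; 3*(6)^3 - 1*(6)^2 - 9*(6)^1 - 6 = (648) + (-36) + (-54) + (-6) = 552; answer 552
Part III: U2 = 552; m = 16711; 16711 = 17 * 983; sigma = (1 + 17) * (1 + 983) = 18 * 984 = 17712; answer 17712
Part IV: U3 = 17712; w = -14; f(3) = 1*(16) + 3*(37) - 1*(-14) = 141; iterating: f(3)=141, f(4)=152, f(5)=559, f(6)=874, f(7)=2399, f(8)=4462, f(9)=10785, f(10)=21772, f(11)=49665, f(12)=104196, f(13)=231419, f(14)=494342; answer 494342

494342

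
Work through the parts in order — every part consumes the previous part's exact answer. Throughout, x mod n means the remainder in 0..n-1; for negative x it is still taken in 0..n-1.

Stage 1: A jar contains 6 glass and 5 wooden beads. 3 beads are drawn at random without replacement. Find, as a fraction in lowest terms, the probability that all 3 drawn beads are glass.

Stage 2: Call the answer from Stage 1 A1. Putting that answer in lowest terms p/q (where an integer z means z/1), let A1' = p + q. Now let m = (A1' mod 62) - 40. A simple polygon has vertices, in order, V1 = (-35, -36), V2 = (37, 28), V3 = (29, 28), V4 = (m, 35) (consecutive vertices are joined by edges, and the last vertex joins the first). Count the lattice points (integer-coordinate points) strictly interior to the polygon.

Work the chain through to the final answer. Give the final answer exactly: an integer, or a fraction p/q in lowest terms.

Stage 1: total draws C(11,3) = 165; favorable C(6,3) = 20; P = 4/33; answer 4/33
Stage 2: A1 = 4/33; threaded value p + q = 37; m = -3; cross terms: (-35*28 - 37*-36)=352, (37*28 - 29*28)=224, (29*35 - -3*28)=1099, (-3*-36 - -35*35)=1333; twice the area = |3008| = 3008; area = 1504; boundary points = 8 + 8 + 1 + 1 = 18; strictly interior points = area - boundary/2 + 1 = 1496; answer 1496

1496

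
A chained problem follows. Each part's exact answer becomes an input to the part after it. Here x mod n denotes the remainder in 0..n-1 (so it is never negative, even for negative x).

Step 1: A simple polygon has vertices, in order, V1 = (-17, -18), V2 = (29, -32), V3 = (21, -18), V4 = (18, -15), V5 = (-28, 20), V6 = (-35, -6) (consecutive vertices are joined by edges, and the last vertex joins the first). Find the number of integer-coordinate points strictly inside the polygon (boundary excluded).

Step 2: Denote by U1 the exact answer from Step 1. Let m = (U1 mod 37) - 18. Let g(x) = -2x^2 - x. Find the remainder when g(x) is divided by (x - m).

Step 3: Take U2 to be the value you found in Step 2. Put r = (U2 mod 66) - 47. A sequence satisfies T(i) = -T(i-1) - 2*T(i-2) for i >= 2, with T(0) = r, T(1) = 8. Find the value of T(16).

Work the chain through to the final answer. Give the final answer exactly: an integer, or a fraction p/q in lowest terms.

Step 1: cross terms: (-17*-32 - 29*-18)=1066, (29*-18 - 21*-32)=150, (21*-15 - 18*-18)=9, (18*20 - -28*-15)=-60, (-28*-6 - -35*20)=868, (-35*-18 - -17*-6)=528; twice the area = |2561| = 2561; area = 2561/2; boundary points = 2 + 2 + 3 + 1 + 1 + 6 = 15; strictly interior points = area - boundary/2 + 1 = 1274; answer 1274
Step 2: U1 = 1274; m = -2; remainder = value at the root: -2*(-2)^2 - 1*(-2)^1 = (-8) + (2) = -6; answer -6
Step 3: U2 = -6; r = 13; T(2) = -1*(8) - 2*(13) = -34; iterating: T(2)=-34, T(3)=18, T(4)=50, T(5)=-86, T(6)=-14, T(7)=186, T(8)=-158, T(9)=-214, T(10)=530, T(11)=-102, T(12)=-958, T(13)=1162, T(14)=754, T(15)=-3078, T(16)=1570; answer 1570

1570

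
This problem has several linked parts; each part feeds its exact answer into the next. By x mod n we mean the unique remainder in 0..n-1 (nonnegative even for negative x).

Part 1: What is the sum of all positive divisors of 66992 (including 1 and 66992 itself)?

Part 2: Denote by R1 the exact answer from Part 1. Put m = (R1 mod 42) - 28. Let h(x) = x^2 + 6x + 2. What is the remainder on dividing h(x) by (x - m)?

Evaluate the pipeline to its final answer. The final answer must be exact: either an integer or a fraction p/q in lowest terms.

Part 1: 66992 = 2^4 * 53 * 79; sigma = (1 + 2 + 4 + 8 + 16) * (1 + 53) * (1 + 79) = 31 * 54 * 80 = 133920; answer 133920
Part 2: R1 = 133920; m = -4; remainder = value at the root: 1*(-4)^2 + 6*(-4)^1 + 2 = (16) + (-24) + (2) = -6; answer -6

-6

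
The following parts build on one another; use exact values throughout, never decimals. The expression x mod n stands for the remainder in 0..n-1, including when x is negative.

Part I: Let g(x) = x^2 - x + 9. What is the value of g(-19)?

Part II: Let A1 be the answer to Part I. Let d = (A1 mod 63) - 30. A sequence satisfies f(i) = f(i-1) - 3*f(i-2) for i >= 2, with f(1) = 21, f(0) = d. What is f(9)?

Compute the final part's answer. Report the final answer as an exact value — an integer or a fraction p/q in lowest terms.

Part I: 1*(-19)^2 - 1*(-19)^1 + 9 = (361) + (19) + (9) = 389; answer 389
Part II: A1 = 389; d = -19; f(2) = 1*(21) - 3*(-19) = 78; iterating: f(2)=78, f(3)=15, f(4)=-219, f(5)=-264, f(6)=393, f(7)=1185, f(8)=6, f(9)=-3549; answer -3549

-3549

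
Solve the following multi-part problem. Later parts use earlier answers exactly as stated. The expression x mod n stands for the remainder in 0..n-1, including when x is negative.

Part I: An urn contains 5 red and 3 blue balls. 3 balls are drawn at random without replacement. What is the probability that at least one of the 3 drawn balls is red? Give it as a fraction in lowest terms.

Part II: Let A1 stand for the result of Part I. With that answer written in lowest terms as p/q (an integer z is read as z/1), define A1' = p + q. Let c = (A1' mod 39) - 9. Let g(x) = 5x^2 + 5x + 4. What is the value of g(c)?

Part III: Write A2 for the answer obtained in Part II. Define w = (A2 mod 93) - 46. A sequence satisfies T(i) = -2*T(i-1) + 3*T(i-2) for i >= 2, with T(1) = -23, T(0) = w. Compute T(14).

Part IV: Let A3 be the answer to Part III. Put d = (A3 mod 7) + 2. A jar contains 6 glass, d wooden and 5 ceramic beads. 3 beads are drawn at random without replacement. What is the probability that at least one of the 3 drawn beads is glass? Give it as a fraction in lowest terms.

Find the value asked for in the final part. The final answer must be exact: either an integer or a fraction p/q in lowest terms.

683/969

Part I: total draws C(8,3) = 56; complement C(3,3) = 1; favorable 56 - 1 = 55; P = 55/56; answer 55/56
Part II: A1 = 55/56; threaded value p + q = 111; c = 24; 5*(24)^2 + 5*(24)^1 + 4 = (2880) + (120) + (4) = 3004; answer 3004
Part III: A2 = 3004; w = -18; T(2) = -2*(-23) + 3*(-18) = -8; iterating: T(2)=-8, T(3)=-53, T(4)=82, T(5)=-323, T(6)=892, T(7)=-2753, T(8)=8182, T(9)=-24623, T(10)=73792, T(11)=-221453, T(12)=664282, T(13)=-1992923, T(14)=5978692; answer 5978692
Part IV: A3 = 5978692; d = 8; total draws C(19,3) = 969; complement C(13,3) = 286; favorable 969 - 286 = 683; P = 683/969; answer 683/969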